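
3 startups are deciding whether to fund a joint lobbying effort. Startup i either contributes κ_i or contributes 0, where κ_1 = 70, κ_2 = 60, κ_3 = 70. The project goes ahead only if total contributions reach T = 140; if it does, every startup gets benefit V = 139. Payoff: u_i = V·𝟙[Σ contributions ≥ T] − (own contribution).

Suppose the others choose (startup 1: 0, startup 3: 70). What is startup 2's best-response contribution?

Others' total = 70. Even contributing 60 gives 130 < 140: no benefit either way.
Best response: 0.

0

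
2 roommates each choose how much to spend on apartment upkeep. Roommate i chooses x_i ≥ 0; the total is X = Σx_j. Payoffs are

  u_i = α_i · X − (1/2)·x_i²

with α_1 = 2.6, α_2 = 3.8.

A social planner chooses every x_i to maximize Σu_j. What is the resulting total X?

Planner FOC: ∂(Σu_j)/∂x_i = (Σα_j) − x_i = 0, so x_i^SO = Σα_j = 6.4 for every i; X^SO = 12.8.

12.8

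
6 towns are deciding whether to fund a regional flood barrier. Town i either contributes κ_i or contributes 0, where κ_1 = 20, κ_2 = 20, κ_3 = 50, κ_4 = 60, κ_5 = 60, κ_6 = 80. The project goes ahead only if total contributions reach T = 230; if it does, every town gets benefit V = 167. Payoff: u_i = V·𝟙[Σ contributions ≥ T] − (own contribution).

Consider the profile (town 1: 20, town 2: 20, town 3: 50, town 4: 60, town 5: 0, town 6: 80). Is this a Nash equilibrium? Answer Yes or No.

Yes

Total = 230 ≥ 230: provided.
Town 1 (pledges 20, payoff 147): dropping to 0 → total 210, payoff 0. No gain.
Town 2 (pledges 20, payoff 147): dropping to 0 → total 210, payoff 0. No gain.
Town 3 (pledges 50, payoff 117): dropping to 0 → total 180, payoff 0. No gain.
Town 4 (pledges 60, payoff 107): dropping to 0 → total 170, payoff 0. No gain.
Town 5 (pledges 0, payoff 167): pledging 60 → total 290, payoff 107. No gain.
Town 6 (pledges 80, payoff 87): dropping to 0 → total 150, payoff 0. No gain.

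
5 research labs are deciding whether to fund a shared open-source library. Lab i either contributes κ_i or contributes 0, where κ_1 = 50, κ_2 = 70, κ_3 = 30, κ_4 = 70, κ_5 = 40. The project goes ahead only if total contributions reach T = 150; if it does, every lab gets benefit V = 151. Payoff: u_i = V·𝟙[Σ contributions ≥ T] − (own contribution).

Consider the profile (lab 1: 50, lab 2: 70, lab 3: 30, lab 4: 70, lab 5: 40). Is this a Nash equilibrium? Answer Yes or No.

Total = 260 ≥ 150: provided.
Lab 1 (pledges 50, payoff 101): dropping to 0 → total 210, payoff 151. Profitable deviation.

No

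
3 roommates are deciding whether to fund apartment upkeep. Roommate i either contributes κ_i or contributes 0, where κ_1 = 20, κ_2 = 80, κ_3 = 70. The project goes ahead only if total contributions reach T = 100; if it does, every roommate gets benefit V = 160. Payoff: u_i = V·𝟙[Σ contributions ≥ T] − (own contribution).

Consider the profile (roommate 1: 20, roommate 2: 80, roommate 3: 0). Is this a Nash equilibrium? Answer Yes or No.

Total = 100 ≥ 100: provided.
Roommate 1 (pledges 20, payoff 140): dropping to 0 → total 80, payoff 0. No gain.
Roommate 2 (pledges 80, payoff 80): dropping to 0 → total 20, payoff 0. No gain.
Roommate 3 (pledges 0, payoff 160): pledging 70 → total 170, payoff 90. No gain.

Yes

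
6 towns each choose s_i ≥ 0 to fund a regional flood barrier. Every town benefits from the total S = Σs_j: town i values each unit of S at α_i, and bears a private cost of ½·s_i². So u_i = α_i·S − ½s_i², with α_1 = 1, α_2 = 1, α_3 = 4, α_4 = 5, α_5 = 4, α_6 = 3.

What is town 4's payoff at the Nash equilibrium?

Town i's FOC: ∂u_i/∂s_i = α_i − s_i = 0, so s_i* = α_i.
NE contributions = (1, 1, 4, 5, 4, 3); S = 18.
u_4 = α_4·S − ½·(s_4)² = 5·18 − ½·5² = 77.5.

77.5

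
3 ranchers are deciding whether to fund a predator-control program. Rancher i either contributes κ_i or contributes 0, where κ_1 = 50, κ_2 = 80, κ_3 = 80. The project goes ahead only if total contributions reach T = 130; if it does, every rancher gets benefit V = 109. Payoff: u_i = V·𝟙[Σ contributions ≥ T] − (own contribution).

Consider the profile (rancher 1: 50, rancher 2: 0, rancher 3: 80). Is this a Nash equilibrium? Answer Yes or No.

Yes

Total = 130 ≥ 130: provided.
Rancher 1 (pledges 50, payoff 59): dropping to 0 → total 80, payoff 0. No gain.
Rancher 2 (pledges 0, payoff 109): pledging 80 → total 210, payoff 29. No gain.
Rancher 3 (pledges 80, payoff 29): dropping to 0 → total 50, payoff 0. No gain.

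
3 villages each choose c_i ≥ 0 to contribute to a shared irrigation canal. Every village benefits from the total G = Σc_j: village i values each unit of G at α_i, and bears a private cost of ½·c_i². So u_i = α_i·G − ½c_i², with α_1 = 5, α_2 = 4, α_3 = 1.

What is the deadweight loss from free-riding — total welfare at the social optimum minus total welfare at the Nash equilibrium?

Village i's FOC: ∂u_i/∂c_i = α_i − c_i = 0, so c_i* = α_i.
NE contributions = (5, 4, 1); G = 10.
W^NE = (Σα)·G − ½Σα_i² = 10² − ½·42 = 79.
Planner sets c_i = Σα_j = 10 for every i, so G^SO = 3·10 = 30.
W^SO = (Σα)·G^SO − ½·3·(Σα)² = (3/2)·10² = 150.
Deadweight loss = W^SO − W^NE = 71.

71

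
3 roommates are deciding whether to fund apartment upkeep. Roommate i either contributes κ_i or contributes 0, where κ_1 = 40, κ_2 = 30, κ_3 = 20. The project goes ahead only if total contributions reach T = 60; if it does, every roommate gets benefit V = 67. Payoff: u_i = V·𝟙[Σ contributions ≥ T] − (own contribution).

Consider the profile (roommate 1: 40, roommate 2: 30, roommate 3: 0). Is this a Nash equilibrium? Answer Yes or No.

Total = 70 ≥ 60: provided.
Roommate 1 (pledges 40, payoff 27): dropping to 0 → total 30, payoff 0. No gain.
Roommate 2 (pledges 30, payoff 37): dropping to 0 → total 40, payoff 0. No gain.
Roommate 3 (pledges 0, payoff 67): pledging 20 → total 90, payoff 47. No gain.

Yes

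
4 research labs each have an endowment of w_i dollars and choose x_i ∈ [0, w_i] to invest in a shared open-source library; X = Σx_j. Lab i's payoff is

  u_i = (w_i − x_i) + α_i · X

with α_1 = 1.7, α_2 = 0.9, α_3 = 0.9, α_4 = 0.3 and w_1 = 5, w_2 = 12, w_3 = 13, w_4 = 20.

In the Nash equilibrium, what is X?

∂u_i/∂x_i = α_i − 1, so lab i contributes w_i if α_i > 1, else 0.
α_i > 1 for i ∈ {1}; NE contributions (5, 0, 0, 0), X = 5.

5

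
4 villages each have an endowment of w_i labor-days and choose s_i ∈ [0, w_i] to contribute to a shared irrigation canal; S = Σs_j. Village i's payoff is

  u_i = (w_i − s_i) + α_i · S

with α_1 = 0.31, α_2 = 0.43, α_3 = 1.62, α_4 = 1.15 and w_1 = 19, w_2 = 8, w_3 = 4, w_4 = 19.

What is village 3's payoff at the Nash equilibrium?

37.26

∂u_i/∂s_i = α_i − 1, so village i contributes w_i if α_i > 1, else 0.
α_i > 1 for i ∈ {3, 4}; NE contributions (0, 0, 4, 19), S = 23.
u_3 = (4 − 4) + 1.62·23 = 37.26.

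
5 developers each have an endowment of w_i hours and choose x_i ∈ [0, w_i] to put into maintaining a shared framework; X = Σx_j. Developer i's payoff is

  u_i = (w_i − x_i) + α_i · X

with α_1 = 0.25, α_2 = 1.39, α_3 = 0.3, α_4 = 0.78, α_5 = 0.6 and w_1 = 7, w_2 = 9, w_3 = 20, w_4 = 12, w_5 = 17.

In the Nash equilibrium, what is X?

9

∂u_i/∂x_i = α_i − 1, so developer i contributes w_i if α_i > 1, else 0.
α_i > 1 for i ∈ {2}; NE contributions (0, 9, 0, 0, 0), X = 9.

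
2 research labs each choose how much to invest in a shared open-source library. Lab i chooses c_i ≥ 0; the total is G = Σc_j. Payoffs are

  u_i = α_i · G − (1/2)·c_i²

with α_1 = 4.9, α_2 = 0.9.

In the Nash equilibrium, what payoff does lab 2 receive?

Lab i's FOC: ∂u_i/∂c_i = α_i − c_i = 0, so c_i* = α_i.
NE contributions = (4.9, 0.9); G = 5.8.
u_2 = α_2·G − ½·(c_2)² = 0.9·5.8 − ½·0.9² = 4.815.

4.815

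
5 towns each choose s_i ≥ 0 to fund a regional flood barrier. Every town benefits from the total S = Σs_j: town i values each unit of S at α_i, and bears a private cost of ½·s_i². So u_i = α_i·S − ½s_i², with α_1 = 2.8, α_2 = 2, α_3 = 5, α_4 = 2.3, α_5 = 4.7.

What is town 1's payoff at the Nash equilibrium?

43.12

Town i's FOC: ∂u_i/∂s_i = α_i − s_i = 0, so s_i* = α_i.
NE contributions = (2.8, 2, 5, 2.3, 4.7); S = 16.8.
u_1 = α_1·S − ½·(s_1)² = 2.8·16.8 − ½·2.8² = 43.12.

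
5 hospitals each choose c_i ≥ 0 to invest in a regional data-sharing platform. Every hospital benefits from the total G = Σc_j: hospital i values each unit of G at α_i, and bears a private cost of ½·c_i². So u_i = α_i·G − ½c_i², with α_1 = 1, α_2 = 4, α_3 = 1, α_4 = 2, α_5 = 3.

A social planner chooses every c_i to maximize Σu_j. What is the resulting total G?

55

Planner FOC: ∂(Σu_j)/∂c_i = (Σα_j) − c_i = 0, so c_i^SO = Σα_j = 11 for every i; G^SO = 55.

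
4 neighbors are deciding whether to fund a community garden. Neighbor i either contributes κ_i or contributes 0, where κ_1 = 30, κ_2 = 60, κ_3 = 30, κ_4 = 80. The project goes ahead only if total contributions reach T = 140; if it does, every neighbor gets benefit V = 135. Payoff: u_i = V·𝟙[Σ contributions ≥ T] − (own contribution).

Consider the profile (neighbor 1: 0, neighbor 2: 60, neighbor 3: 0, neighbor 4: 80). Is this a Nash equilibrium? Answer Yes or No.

Total = 140 ≥ 140: provided.
Neighbor 1 (pledges 0, payoff 135): pledging 30 → total 170, payoff 105. No gain.
Neighbor 2 (pledges 60, payoff 75): dropping to 0 → total 80, payoff 0. No gain.
Neighbor 3 (pledges 0, payoff 135): pledging 30 → total 170, payoff 105. No gain.
Neighbor 4 (pledges 80, payoff 55): dropping to 0 → total 60, payoff 0. No gain.

Yes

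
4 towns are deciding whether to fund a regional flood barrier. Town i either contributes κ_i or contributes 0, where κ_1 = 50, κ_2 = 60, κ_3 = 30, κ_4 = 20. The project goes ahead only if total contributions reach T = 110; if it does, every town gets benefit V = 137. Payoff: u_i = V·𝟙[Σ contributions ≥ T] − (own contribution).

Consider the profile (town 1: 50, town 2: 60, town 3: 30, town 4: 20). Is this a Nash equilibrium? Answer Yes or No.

Total = 160 ≥ 110: provided.
Town 1 (pledges 50, payoff 87): dropping to 0 → total 110, payoff 137. Profitable deviation.

No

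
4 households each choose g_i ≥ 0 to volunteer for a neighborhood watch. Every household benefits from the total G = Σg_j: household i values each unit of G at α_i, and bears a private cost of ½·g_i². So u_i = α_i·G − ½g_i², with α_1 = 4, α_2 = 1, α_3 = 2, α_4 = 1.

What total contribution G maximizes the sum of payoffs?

32

Planner FOC: ∂(Σu_j)/∂g_i = (Σα_j) − g_i = 0, so g_i^SO = Σα_j = 8 for every i; G^SO = 32.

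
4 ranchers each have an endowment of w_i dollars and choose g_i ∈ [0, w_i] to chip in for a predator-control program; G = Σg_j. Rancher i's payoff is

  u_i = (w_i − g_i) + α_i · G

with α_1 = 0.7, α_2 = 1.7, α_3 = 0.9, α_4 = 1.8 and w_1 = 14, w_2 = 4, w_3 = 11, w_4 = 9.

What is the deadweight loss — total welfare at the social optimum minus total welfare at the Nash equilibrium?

102.5

∂u_i/∂g_i = α_i − 1, so rancher i contributes w_i if α_i > 1, else 0.
α_i > 1 for i ∈ {2, 4}; NE contributions (0, 4, 0, 9), G = 13.
W^NE = Σw_i − G^NE + (Σα_i)·G^NE = 38 + 4.1·13 = 91.3.
Planner: ∂(Σu_j)/∂g_i = Σα_j − 1 = 4.1 > 0, so everyone contributes w_i; G^SO = 38, W^SO = 38 + 4.1·38 = 193.8.
Deadweight loss = 102.5.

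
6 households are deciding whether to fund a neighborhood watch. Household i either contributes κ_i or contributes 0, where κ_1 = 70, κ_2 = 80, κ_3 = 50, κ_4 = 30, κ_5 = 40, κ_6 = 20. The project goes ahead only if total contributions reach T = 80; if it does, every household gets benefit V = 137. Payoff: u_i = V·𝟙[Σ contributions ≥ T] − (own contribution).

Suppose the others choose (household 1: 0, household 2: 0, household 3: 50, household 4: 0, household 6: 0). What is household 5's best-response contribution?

40

Others' total = 50. Contributing 40 brings total to 90 ≥ 80: gain V − κ_5 = 97.
Best response: 40.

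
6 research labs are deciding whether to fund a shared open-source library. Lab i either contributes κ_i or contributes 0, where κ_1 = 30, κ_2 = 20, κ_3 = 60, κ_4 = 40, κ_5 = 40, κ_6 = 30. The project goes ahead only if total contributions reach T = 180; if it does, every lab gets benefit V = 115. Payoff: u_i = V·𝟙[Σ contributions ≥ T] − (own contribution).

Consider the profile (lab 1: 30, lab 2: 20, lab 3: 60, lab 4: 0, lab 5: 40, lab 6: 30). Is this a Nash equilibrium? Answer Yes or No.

Total = 180 ≥ 180: provided.
Lab 1 (pledges 30, payoff 85): dropping to 0 → total 150, payoff 0. No gain.
Lab 2 (pledges 20, payoff 95): dropping to 0 → total 160, payoff 0. No gain.
Lab 3 (pledges 60, payoff 55): dropping to 0 → total 120, payoff 0. No gain.
Lab 4 (pledges 0, payoff 115): pledging 40 → total 220, payoff 75. No gain.
Lab 5 (pledges 40, payoff 75): dropping to 0 → total 140, payoff 0. No gain.
Lab 6 (pledges 30, payoff 85): dropping to 0 → total 150, payoff 0. No gain.

Yes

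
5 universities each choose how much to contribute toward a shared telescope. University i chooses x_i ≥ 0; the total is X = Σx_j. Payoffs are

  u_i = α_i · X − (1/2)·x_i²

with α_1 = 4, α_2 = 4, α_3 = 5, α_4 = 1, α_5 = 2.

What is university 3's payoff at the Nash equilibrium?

University i's FOC: ∂u_i/∂x_i = α_i − x_i = 0, so x_i* = α_i.
NE contributions = (4, 4, 5, 1, 2); X = 16.
u_3 = α_3·X − ½·(x_3)² = 5·16 − ½·5² = 67.5.

67.5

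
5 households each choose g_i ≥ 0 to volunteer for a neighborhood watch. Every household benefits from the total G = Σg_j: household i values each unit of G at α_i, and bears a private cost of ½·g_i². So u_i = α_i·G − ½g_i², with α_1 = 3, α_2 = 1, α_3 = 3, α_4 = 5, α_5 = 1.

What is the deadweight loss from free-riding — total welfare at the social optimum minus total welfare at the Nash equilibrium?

Household i's FOC: ∂u_i/∂g_i = α_i − g_i = 0, so g_i* = α_i.
NE contributions = (3, 1, 3, 5, 1); G = 13.
W^NE = (Σα)·G − ½Σα_i² = 13² − ½·45 = 146.5.
Planner sets g_i = Σα_j = 13 for every i, so G^SO = 5·13 = 65.
W^SO = (Σα)·G^SO − ½·5·(Σα)² = (5/2)·13² = 422.5.
Deadweight loss = W^SO − W^NE = 276.

276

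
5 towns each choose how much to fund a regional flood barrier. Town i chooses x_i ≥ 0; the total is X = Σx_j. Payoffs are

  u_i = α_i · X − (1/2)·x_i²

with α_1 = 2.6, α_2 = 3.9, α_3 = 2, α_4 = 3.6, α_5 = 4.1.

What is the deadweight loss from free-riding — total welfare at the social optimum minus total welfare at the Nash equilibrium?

421.53

Town i's FOC: ∂u_i/∂x_i = α_i − x_i = 0, so x_i* = α_i.
NE contributions = (2.6, 3.9, 2, 3.6, 4.1); X = 16.2.
W^NE = (Σα)·X − ½Σα_i² = 16.2² − ½·55.74 = 234.57.
Planner sets x_i = Σα_j = 16.2 for every i, so X^SO = 5·16.2 = 81.
W^SO = (Σα)·X^SO − ½·5·(Σα)² = (5/2)·16.2² = 656.1.
Deadweight loss = W^SO − W^NE = 421.53.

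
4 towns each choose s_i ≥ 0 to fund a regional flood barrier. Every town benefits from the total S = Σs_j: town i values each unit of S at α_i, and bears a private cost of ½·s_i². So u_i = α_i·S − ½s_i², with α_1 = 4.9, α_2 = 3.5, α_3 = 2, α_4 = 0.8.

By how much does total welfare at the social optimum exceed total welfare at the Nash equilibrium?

Town i's FOC: ∂u_i/∂s_i = α_i − s_i = 0, so s_i* = α_i.
NE contributions = (4.9, 3.5, 2, 0.8); S = 11.2.
W^NE = (Σα)·S − ½Σα_i² = 11.2² − ½·40.9 = 104.99.
Planner sets s_i = Σα_j = 11.2 for every i, so S^SO = 4·11.2 = 44.8.
W^SO = (Σα)·S^SO − ½·4·(Σα)² = (4/2)·11.2² = 250.88.
Deadweight loss = W^SO − W^NE = 145.89.

145.89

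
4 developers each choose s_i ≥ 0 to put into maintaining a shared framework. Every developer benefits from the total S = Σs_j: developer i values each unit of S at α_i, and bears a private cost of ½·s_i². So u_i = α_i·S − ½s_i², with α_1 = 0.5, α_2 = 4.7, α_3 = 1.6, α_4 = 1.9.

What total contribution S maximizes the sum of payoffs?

34.8

Planner FOC: ∂(Σu_j)/∂s_i = (Σα_j) − s_i = 0, so s_i^SO = Σα_j = 8.7 for every i; S^SO = 34.8.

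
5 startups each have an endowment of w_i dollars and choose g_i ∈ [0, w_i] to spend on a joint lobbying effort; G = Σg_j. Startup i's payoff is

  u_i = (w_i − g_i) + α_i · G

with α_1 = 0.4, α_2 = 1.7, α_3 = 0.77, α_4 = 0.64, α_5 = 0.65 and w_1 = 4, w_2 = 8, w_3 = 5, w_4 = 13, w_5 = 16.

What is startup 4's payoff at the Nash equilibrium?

∂u_i/∂g_i = α_i − 1, so startup i contributes w_i if α_i > 1, else 0.
α_i > 1 for i ∈ {2}; NE contributions (0, 8, 0, 0, 0), G = 8.
u_4 = (13 − 0) + 0.64·8 = 18.12.

18.12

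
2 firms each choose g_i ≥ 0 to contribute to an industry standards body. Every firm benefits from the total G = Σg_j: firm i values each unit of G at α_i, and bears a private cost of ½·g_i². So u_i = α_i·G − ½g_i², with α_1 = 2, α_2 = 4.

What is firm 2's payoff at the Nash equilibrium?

Firm i's FOC: ∂u_i/∂g_i = α_i − g_i = 0, so g_i* = α_i.
NE contributions = (2, 4); G = 6.
u_2 = α_2·G − ½·(g_2)² = 4·6 − ½·4² = 16.

16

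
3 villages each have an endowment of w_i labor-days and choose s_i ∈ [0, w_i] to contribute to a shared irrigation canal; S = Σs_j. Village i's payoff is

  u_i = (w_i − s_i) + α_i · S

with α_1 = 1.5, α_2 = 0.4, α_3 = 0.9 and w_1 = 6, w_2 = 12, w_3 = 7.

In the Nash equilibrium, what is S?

6

∂u_i/∂s_i = α_i − 1, so village i contributes w_i if α_i > 1, else 0.
α_i > 1 for i ∈ {1}; NE contributions (6, 0, 0), S = 6.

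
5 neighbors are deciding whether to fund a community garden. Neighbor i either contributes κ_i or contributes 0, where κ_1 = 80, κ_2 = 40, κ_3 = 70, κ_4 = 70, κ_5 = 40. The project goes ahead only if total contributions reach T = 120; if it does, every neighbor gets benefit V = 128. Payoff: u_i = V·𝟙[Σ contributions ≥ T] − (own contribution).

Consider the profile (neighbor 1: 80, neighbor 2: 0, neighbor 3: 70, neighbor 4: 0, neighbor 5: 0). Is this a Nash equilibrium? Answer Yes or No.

Yes

Total = 150 ≥ 120: provided.
Neighbor 1 (pledges 80, payoff 48): dropping to 0 → total 70, payoff 0. No gain.
Neighbor 2 (pledges 0, payoff 128): pledging 40 → total 190, payoff 88. No gain.
Neighbor 3 (pledges 70, payoff 58): dropping to 0 → total 80, payoff 0. No gain.
Neighbor 4 (pledges 0, payoff 128): pledging 70 → total 220, payoff 58. No gain.
Neighbor 5 (pledges 0, payoff 128): pledging 40 → total 190, payoff 88. No gain.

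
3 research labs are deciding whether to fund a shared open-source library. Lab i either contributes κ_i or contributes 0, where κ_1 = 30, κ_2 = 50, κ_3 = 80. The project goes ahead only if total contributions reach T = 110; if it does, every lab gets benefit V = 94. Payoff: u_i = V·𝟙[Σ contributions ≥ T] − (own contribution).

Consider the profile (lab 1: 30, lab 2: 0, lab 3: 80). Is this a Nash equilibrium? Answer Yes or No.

Total = 110 ≥ 110: provided.
Lab 1 (pledges 30, payoff 64): dropping to 0 → total 80, payoff 0. No gain.
Lab 2 (pledges 0, payoff 94): pledging 50 → total 160, payoff 44. No gain.
Lab 3 (pledges 80, payoff 14): dropping to 0 → total 30, payoff 0. No gain.

Yes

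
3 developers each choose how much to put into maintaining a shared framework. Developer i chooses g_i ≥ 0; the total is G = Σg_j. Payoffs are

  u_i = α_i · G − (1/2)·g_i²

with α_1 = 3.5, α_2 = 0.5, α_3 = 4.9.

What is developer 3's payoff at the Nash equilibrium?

Developer i's FOC: ∂u_i/∂g_i = α_i − g_i = 0, so g_i* = α_i.
NE contributions = (3.5, 0.5, 4.9); G = 8.9.
u_3 = α_3·G − ½·(g_3)² = 4.9·8.9 − ½·4.9² = 31.605.

31.605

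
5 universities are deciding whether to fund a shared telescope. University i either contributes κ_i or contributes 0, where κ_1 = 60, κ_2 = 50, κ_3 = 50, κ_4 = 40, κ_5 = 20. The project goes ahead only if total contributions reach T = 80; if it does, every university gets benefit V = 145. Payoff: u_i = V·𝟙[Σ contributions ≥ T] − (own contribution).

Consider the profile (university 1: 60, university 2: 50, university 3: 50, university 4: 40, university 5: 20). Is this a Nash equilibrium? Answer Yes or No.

No

Total = 220 ≥ 80: provided.
University 1 (pledges 60, payoff 85): dropping to 0 → total 160, payoff 145. Profitable deviation.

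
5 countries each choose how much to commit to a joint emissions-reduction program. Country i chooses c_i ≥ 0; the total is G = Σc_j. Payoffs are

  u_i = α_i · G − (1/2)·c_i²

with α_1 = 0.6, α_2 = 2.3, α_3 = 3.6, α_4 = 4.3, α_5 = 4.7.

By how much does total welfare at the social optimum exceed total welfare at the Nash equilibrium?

389.97

Country i's FOC: ∂u_i/∂c_i = α_i − c_i = 0, so c_i* = α_i.
NE contributions = (0.6, 2.3, 3.6, 4.3, 4.7); G = 15.5.
W^NE = (Σα)·G − ½Σα_i² = 15.5² − ½·59.19 = 210.655.
Planner sets c_i = Σα_j = 15.5 for every i, so G^SO = 5·15.5 = 77.5.
W^SO = (Σα)·G^SO − ½·5·(Σα)² = (5/2)·15.5² = 600.625.
Deadweight loss = W^SO − W^NE = 389.97.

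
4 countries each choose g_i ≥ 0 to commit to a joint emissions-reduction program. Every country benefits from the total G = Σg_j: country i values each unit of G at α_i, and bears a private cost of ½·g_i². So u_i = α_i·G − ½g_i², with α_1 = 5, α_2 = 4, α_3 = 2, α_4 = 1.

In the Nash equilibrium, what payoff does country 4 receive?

Country i's FOC: ∂u_i/∂g_i = α_i − g_i = 0, so g_i* = α_i.
NE contributions = (5, 4, 2, 1); G = 12.
u_4 = α_4·G − ½·(g_4)² = 1·12 − ½·1² = 11.5.

11.5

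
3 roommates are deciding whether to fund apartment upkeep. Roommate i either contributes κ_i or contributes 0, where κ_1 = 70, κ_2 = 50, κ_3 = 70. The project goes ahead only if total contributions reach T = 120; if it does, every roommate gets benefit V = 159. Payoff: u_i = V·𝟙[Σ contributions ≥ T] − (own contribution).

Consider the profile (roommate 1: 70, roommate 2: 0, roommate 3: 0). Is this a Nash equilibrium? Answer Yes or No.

No

Total = 70 < 120: not provided.
Roommate 1 (pledges 70, payoff -70): dropping to 0 → total 0, payoff 0. Profitable deviation.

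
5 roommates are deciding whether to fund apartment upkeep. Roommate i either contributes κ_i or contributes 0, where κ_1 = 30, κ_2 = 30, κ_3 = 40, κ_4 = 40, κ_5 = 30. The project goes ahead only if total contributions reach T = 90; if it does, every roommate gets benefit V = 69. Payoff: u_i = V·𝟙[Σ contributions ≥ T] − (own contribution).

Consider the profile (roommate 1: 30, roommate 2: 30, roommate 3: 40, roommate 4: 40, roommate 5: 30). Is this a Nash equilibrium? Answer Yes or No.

Total = 170 ≥ 90: provided.
Roommate 1 (pledges 30, payoff 39): dropping to 0 → total 140, payoff 69. Profitable deviation.

No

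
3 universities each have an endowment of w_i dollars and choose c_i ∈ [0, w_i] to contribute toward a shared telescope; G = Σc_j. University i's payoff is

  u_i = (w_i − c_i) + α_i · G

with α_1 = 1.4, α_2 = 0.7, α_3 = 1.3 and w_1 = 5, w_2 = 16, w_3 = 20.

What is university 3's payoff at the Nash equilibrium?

∂u_i/∂c_i = α_i − 1, so university i contributes w_i if α_i > 1, else 0.
α_i > 1 for i ∈ {1, 3}; NE contributions (5, 0, 20), G = 25.
u_3 = (20 − 20) + 1.3·25 = 32.5.

32.5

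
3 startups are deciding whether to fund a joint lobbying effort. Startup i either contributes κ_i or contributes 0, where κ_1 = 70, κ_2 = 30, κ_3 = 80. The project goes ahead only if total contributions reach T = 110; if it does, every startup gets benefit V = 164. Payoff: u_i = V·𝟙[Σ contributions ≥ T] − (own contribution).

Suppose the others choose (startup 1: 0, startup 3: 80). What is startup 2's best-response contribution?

Others' total = 80. Contributing 30 brings total to 110 ≥ 110: gain V − κ_2 = 134.
Best response: 30.

30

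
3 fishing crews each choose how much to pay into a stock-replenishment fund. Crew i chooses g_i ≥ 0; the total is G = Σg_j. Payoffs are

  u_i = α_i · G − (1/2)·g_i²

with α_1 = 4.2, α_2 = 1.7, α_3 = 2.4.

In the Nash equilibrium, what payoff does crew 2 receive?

12.665

Crew i's FOC: ∂u_i/∂g_i = α_i − g_i = 0, so g_i* = α_i.
NE contributions = (4.2, 1.7, 2.4); G = 8.3.
u_2 = α_2·G − ½·(g_2)² = 1.7·8.3 − ½·1.7² = 12.665.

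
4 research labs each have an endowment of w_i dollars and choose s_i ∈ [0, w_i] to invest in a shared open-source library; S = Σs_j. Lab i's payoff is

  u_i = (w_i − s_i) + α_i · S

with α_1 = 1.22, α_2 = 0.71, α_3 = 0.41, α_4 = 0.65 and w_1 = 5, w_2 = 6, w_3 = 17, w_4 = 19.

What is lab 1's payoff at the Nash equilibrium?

6.1

∂u_i/∂s_i = α_i − 1, so lab i contributes w_i if α_i > 1, else 0.
α_i > 1 for i ∈ {1}; NE contributions (5, 0, 0, 0), S = 5.
u_1 = (5 − 5) + 1.22·5 = 6.1.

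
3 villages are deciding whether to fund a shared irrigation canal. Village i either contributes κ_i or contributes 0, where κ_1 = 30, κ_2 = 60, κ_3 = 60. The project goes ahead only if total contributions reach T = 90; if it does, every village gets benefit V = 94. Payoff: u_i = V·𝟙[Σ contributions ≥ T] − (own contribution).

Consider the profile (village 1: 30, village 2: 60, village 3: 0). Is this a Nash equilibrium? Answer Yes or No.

Yes

Total = 90 ≥ 90: provided.
Village 1 (pledges 30, payoff 64): dropping to 0 → total 60, payoff 0. No gain.
Village 2 (pledges 60, payoff 34): dropping to 0 → total 30, payoff 0. No gain.
Village 3 (pledges 0, payoff 94): pledging 60 → total 150, payoff 34. No gain.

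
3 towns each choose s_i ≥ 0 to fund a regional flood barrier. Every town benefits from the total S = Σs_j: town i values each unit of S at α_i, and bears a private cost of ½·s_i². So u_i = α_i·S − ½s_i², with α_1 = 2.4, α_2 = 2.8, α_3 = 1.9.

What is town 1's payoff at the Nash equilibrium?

14.16

Town i's FOC: ∂u_i/∂s_i = α_i − s_i = 0, so s_i* = α_i.
NE contributions = (2.4, 2.8, 1.9); S = 7.1.
u_1 = α_1·S − ½·(s_1)² = 2.4·7.1 − ½·2.4² = 14.16.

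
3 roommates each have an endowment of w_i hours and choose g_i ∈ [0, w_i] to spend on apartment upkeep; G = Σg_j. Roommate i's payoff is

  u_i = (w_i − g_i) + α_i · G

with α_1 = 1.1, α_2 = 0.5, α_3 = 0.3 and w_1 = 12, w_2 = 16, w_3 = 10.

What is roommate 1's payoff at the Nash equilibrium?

13.2

∂u_i/∂g_i = α_i − 1, so roommate i contributes w_i if α_i > 1, else 0.
α_i > 1 for i ∈ {1}; NE contributions (12, 0, 0), G = 12.
u_1 = (12 − 12) + 1.1·12 = 13.2.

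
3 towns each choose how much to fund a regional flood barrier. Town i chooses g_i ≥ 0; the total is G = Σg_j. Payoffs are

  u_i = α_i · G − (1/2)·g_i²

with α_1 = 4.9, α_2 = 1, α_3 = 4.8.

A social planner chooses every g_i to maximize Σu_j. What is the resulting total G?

32.1

Planner FOC: ∂(Σu_j)/∂g_i = (Σα_j) − g_i = 0, so g_i^SO = Σα_j = 10.7 for every i; G^SO = 32.1.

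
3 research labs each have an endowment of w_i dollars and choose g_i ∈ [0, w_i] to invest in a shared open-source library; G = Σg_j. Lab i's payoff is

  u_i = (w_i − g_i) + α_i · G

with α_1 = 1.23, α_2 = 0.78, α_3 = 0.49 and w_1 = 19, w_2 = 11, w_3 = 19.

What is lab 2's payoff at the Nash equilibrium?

∂u_i/∂g_i = α_i − 1, so lab i contributes w_i if α_i > 1, else 0.
α_i > 1 for i ∈ {1}; NE contributions (19, 0, 0), G = 19.
u_2 = (11 − 0) + 0.78·19 = 25.82.

25.82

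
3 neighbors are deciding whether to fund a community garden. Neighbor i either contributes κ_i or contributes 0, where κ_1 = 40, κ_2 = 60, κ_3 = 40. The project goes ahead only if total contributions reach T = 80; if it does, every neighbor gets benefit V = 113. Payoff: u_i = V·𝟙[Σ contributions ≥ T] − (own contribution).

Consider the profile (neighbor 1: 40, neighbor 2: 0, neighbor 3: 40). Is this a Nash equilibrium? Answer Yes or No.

Yes

Total = 80 ≥ 80: provided.
Neighbor 1 (pledges 40, payoff 73): dropping to 0 → total 40, payoff 0. No gain.
Neighbor 2 (pledges 0, payoff 113): pledging 60 → total 140, payoff 53. No gain.
Neighbor 3 (pledges 40, payoff 73): dropping to 0 → total 40, payoff 0. No gain.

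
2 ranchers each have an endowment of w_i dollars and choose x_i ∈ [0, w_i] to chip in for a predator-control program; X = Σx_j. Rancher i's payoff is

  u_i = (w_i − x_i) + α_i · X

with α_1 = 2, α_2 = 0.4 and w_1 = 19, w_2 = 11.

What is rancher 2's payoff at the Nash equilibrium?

18.6

∂u_i/∂x_i = α_i − 1, so rancher i contributes w_i if α_i > 1, else 0.
α_i > 1 for i ∈ {1}; NE contributions (19, 0), X = 19.
u_2 = (11 − 0) + 0.4·19 = 18.6.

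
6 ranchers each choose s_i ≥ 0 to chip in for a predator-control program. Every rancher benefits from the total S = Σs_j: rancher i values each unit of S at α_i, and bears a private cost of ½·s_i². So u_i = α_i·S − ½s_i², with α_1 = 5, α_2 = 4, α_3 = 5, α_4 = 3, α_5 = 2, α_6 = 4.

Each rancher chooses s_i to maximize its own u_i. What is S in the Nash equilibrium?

23

Rancher i's FOC: ∂u_i/∂s_i = α_i − s_i = 0, so s_i* = α_i.
NE contributions = (5, 4, 5, 3, 2, 4); S = 23.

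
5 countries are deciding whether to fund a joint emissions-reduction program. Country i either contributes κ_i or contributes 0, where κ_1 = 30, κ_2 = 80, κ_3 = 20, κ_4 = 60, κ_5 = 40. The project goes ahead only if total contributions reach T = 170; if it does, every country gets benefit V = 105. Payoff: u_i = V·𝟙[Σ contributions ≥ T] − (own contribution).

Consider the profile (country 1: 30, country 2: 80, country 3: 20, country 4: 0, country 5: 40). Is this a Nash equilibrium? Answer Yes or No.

Total = 170 ≥ 170: provided.
Country 1 (pledges 30, payoff 75): dropping to 0 → total 140, payoff 0. No gain.
Country 2 (pledges 80, payoff 25): dropping to 0 → total 90, payoff 0. No gain.
Country 3 (pledges 20, payoff 85): dropping to 0 → total 150, payoff 0. No gain.
Country 4 (pledges 0, payoff 105): pledging 60 → total 230, payoff 45. No gain.
Country 5 (pledges 40, payoff 65): dropping to 0 → total 130, payoff 0. No gain.

Yes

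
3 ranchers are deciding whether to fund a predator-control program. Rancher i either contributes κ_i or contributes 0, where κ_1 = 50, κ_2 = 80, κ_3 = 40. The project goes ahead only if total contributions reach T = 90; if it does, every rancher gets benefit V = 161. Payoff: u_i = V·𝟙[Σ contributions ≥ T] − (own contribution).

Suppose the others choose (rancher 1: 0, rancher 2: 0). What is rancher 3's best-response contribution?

Others' total = 0. Even contributing 40 gives 40 < 90: no benefit either way.
Best response: 0.

0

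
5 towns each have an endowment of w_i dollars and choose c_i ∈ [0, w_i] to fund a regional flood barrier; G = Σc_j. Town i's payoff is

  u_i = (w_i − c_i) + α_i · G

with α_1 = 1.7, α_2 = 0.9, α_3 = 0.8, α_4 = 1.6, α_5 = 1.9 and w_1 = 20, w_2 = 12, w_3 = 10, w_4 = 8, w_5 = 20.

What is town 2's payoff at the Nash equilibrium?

55.2

∂u_i/∂c_i = α_i − 1, so town i contributes w_i if α_i > 1, else 0.
α_i > 1 for i ∈ {1, 4, 5}; NE contributions (20, 0, 0, 8, 20), G = 48.
u_2 = (12 − 0) + 0.9·48 = 55.2.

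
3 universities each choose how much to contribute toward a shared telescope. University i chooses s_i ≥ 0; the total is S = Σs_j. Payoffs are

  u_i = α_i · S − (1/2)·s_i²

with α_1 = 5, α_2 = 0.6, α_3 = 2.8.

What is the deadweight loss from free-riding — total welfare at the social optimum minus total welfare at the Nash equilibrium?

University i's FOC: ∂u_i/∂s_i = α_i − s_i = 0, so s_i* = α_i.
NE contributions = (5, 0.6, 2.8); S = 8.4.
W^NE = (Σα)·S − ½Σα_i² = 8.4² − ½·33.2 = 53.96.
Planner sets s_i = Σα_j = 8.4 for every i, so S^SO = 3·8.4 = 25.2.
W^SO = (Σα)·S^SO − ½·3·(Σα)² = (3/2)·8.4² = 105.84.
Deadweight loss = W^SO − W^NE = 51.88.

51.88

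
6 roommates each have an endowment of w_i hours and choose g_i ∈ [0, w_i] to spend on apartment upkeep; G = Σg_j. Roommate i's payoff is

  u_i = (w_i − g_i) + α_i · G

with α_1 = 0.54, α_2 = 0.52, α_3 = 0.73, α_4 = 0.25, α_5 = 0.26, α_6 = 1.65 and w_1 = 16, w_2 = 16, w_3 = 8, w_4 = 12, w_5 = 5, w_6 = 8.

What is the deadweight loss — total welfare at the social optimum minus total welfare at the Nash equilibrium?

168.15

∂u_i/∂g_i = α_i − 1, so roommate i contributes w_i if α_i > 1, else 0.
α_i > 1 for i ∈ {6}; NE contributions (0, 0, 0, 0, 0, 8), G = 8.
W^NE = Σw_i − G^NE + (Σα_i)·G^NE = 65 + 2.95·8 = 88.6.
Planner: ∂(Σu_j)/∂g_i = Σα_j − 1 = 2.95 > 0, so everyone contributes w_i; G^SO = 65, W^SO = 65 + 2.95·65 = 256.75.
Deadweight loss = 168.15.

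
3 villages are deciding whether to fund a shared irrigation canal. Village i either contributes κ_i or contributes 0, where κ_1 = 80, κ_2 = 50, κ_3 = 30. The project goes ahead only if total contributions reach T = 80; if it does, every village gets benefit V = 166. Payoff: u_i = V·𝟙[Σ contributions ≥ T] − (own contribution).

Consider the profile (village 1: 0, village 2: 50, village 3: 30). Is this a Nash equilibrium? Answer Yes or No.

Total = 80 ≥ 80: provided.
Village 1 (pledges 0, payoff 166): pledging 80 → total 160, payoff 86. No gain.
Village 2 (pledges 50, payoff 116): dropping to 0 → total 30, payoff 0. No gain.
Village 3 (pledges 30, payoff 136): dropping to 0 → total 50, payoff 0. No gain.

Yes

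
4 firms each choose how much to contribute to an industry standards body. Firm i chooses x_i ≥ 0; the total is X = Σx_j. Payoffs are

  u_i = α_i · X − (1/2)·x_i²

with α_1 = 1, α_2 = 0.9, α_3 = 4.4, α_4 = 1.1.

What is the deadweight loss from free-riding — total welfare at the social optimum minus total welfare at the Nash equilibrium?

65.95

Firm i's FOC: ∂u_i/∂x_i = α_i − x_i = 0, so x_i* = α_i.
NE contributions = (1, 0.9, 4.4, 1.1); X = 7.4.
W^NE = (Σα)·X − ½Σα_i² = 7.4² − ½·22.38 = 43.57.
Planner sets x_i = Σα_j = 7.4 for every i, so X^SO = 4·7.4 = 29.6.
W^SO = (Σα)·X^SO − ½·4·(Σα)² = (4/2)·7.4² = 109.52.
Deadweight loss = W^SO − W^NE = 65.95.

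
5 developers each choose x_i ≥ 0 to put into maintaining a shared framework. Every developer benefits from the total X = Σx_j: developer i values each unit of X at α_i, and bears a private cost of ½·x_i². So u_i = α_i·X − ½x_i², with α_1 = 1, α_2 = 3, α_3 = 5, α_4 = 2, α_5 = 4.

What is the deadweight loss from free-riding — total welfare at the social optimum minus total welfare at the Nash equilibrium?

365

Developer i's FOC: ∂u_i/∂x_i = α_i − x_i = 0, so x_i* = α_i.
NE contributions = (1, 3, 5, 2, 4); X = 15.
W^NE = (Σα)·X − ½Σα_i² = 15² − ½·55 = 197.5.
Planner sets x_i = Σα_j = 15 for every i, so X^SO = 5·15 = 75.
W^SO = (Σα)·X^SO − ½·5·(Σα)² = (5/2)·15² = 562.5.
Deadweight loss = W^SO − W^NE = 365.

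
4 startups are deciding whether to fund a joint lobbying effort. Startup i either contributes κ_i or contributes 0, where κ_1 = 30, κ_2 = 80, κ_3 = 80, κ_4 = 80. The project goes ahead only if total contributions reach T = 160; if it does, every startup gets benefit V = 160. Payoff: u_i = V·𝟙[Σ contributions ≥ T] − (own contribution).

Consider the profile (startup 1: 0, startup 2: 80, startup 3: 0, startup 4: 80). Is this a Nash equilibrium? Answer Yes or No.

Total = 160 ≥ 160: provided.
Startup 1 (pledges 0, payoff 160): pledging 30 → total 190, payoff 130. No gain.
Startup 2 (pledges 80, payoff 80): dropping to 0 → total 80, payoff 0. No gain.
Startup 3 (pledges 0, payoff 160): pledging 80 → total 240, payoff 80. No gain.
Startup 4 (pledges 80, payoff 80): dropping to 0 → total 80, payoff 0. No gain.

Yes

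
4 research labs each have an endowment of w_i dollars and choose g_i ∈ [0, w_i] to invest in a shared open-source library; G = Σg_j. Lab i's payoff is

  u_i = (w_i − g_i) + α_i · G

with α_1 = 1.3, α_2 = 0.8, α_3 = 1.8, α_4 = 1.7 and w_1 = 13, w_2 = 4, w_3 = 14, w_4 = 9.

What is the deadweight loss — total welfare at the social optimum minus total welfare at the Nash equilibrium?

∂u_i/∂g_i = α_i − 1, so lab i contributes w_i if α_i > 1, else 0.
α_i > 1 for i ∈ {1, 3, 4}; NE contributions (13, 0, 14, 9), G = 36.
W^NE = Σw_i − G^NE + (Σα_i)·G^NE = 40 + 4.6·36 = 205.6.
Planner: ∂(Σu_j)/∂g_i = Σα_j − 1 = 4.6 > 0, so everyone contributes w_i; G^SO = 40, W^SO = 40 + 4.6·40 = 224.
Deadweight loss = 18.4.

18.4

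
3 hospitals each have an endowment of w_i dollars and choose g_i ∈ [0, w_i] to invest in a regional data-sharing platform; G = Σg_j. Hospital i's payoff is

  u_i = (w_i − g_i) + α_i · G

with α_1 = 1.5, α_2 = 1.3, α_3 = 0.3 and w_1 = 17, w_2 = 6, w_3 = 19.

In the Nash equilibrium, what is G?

23

∂u_i/∂g_i = α_i − 1, so hospital i contributes w_i if α_i > 1, else 0.
α_i > 1 for i ∈ {1, 2}; NE contributions (17, 6, 0), G = 23.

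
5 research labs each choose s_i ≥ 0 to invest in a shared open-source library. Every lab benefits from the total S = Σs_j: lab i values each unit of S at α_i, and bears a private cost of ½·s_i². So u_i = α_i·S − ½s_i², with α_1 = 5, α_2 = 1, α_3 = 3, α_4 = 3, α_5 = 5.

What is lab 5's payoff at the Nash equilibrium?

Lab i's FOC: ∂u_i/∂s_i = α_i − s_i = 0, so s_i* = α_i.
NE contributions = (5, 1, 3, 3, 5); S = 17.
u_5 = α_5·S − ½·(s_5)² = 5·17 − ½·5² = 72.5.

72.5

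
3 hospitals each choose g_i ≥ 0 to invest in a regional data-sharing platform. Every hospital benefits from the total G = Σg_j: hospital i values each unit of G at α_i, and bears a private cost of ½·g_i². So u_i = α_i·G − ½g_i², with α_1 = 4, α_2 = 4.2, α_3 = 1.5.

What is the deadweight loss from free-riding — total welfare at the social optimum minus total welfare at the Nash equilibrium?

Hospital i's FOC: ∂u_i/∂g_i = α_i − g_i = 0, so g_i* = α_i.
NE contributions = (4, 4.2, 1.5); G = 9.7.
W^NE = (Σα)·G − ½Σα_i² = 9.7² − ½·35.89 = 76.145.
Planner sets g_i = Σα_j = 9.7 for every i, so G^SO = 3·9.7 = 29.1.
W^SO = (Σα)·G^SO − ½·3·(Σα)² = (3/2)·9.7² = 141.135.
Deadweight loss = W^SO − W^NE = 64.99.

64.99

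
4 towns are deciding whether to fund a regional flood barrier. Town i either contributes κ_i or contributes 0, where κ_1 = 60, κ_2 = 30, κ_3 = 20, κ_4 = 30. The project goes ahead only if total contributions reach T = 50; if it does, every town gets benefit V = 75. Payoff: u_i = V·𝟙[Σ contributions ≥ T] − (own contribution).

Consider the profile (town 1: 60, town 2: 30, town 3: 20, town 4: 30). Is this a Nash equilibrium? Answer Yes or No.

Total = 140 ≥ 50: provided.
Town 1 (pledges 60, payoff 15): dropping to 0 → total 80, payoff 75. Profitable deviation.

No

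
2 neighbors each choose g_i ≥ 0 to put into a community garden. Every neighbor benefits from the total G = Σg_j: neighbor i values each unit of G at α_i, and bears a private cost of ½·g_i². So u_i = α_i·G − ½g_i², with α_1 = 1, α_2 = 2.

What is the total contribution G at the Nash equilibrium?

Neighbor i's FOC: ∂u_i/∂g_i = α_i − g_i = 0, so g_i* = α_i.
NE contributions = (1, 2); G = 3.

3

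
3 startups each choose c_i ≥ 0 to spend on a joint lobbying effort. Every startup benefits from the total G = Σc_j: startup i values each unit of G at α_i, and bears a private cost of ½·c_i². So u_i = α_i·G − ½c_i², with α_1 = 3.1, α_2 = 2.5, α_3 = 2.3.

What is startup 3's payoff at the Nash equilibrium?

Startup i's FOC: ∂u_i/∂c_i = α_i − c_i = 0, so c_i* = α_i.
NE contributions = (3.1, 2.5, 2.3); G = 7.9.
u_3 = α_3·G − ½·(c_3)² = 2.3·7.9 − ½·2.3² = 15.525.

15.525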